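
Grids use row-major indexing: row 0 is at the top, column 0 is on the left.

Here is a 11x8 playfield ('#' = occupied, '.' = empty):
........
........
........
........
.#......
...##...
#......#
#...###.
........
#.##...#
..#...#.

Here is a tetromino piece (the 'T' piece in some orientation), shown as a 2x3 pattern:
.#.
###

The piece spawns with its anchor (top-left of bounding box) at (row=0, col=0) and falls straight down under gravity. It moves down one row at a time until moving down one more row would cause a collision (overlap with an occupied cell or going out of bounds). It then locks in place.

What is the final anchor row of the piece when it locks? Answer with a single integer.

Spawn at (row=0, col=0). Try each row:
  row 0: fits
  row 1: fits
  row 2: fits
  row 3: blocked -> lock at row 2

Answer: 2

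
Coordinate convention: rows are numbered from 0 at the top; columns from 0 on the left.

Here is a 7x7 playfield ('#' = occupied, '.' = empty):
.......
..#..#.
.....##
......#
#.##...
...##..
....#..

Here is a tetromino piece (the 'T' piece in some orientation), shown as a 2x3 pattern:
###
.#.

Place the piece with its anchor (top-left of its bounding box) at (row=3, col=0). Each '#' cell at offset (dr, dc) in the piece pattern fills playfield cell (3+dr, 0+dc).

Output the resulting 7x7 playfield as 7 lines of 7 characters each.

Answer: .......
..#..#.
.....##
###...#
####...
...##..
....#..

Derivation:
Fill (3+0,0+0) = (3,0)
Fill (3+0,0+1) = (3,1)
Fill (3+0,0+2) = (3,2)
Fill (3+1,0+1) = (4,1)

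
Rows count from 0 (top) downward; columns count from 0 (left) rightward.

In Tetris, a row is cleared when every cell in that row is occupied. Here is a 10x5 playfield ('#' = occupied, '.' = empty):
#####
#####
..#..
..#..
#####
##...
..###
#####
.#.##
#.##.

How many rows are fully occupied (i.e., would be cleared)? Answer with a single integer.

Answer: 4

Derivation:
Check each row:
  row 0: 0 empty cells -> FULL (clear)
  row 1: 0 empty cells -> FULL (clear)
  row 2: 4 empty cells -> not full
  row 3: 4 empty cells -> not full
  row 4: 0 empty cells -> FULL (clear)
  row 5: 3 empty cells -> not full
  row 6: 2 empty cells -> not full
  row 7: 0 empty cells -> FULL (clear)
  row 8: 2 empty cells -> not full
  row 9: 2 empty cells -> not full
Total rows cleared: 4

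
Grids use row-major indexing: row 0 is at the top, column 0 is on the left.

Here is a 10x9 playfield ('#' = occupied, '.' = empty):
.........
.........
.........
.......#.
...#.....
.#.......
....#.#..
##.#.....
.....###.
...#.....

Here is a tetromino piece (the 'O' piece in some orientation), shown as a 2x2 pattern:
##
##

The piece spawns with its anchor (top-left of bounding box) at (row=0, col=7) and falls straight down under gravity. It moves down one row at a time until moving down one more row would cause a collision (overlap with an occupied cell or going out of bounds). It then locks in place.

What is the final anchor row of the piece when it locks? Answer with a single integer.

Spawn at (row=0, col=7). Try each row:
  row 0: fits
  row 1: fits
  row 2: blocked -> lock at row 1

Answer: 1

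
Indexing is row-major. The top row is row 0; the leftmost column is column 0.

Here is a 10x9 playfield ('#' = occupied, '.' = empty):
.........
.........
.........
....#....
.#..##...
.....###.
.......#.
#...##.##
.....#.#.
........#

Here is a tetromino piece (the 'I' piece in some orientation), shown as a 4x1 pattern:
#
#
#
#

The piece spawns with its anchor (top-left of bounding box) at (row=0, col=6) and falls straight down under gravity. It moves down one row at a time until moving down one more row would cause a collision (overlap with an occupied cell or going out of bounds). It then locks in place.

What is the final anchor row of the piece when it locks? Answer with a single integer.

Answer: 1

Derivation:
Spawn at (row=0, col=6). Try each row:
  row 0: fits
  row 1: fits
  row 2: blocked -> lock at row 1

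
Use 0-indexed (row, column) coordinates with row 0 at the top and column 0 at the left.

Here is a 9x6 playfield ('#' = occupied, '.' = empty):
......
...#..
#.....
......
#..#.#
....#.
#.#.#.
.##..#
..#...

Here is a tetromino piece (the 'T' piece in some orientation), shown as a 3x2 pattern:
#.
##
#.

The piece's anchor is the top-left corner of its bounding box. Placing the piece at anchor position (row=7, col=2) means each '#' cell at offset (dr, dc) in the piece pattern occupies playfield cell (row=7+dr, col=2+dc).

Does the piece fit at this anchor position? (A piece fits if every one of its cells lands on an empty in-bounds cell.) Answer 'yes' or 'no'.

Answer: no

Derivation:
Check each piece cell at anchor (7, 2):
  offset (0,0) -> (7,2): occupied ('#') -> FAIL
  offset (1,0) -> (8,2): occupied ('#') -> FAIL
  offset (1,1) -> (8,3): empty -> OK
  offset (2,0) -> (9,2): out of bounds -> FAIL
All cells valid: no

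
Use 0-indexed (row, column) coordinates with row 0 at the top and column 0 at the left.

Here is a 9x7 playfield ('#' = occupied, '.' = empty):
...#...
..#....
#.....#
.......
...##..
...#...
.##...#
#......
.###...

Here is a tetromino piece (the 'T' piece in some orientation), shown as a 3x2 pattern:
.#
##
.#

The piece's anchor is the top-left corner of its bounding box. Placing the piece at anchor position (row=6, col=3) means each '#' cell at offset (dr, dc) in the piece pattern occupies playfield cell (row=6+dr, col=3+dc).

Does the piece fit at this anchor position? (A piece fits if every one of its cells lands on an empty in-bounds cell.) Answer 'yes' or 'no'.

Check each piece cell at anchor (6, 3):
  offset (0,1) -> (6,4): empty -> OK
  offset (1,0) -> (7,3): empty -> OK
  offset (1,1) -> (7,4): empty -> OK
  offset (2,1) -> (8,4): empty -> OK
All cells valid: yes

Answer: yes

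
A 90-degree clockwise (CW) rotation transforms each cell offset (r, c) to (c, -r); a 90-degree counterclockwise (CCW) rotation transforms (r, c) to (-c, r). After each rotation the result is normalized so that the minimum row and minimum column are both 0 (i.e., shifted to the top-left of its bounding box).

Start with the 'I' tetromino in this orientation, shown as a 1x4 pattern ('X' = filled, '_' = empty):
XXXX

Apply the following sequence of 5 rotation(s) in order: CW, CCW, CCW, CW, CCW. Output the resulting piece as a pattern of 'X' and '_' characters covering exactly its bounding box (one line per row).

Answer: X
X
X
X

Derivation:
Start:
XXXX
After rotation 1 (CW):
X
X
X
X
After rotation 2 (CCW):
XXXX
After rotation 3 (CCW):
X
X
X
X
After rotation 4 (CW):
XXXX
After rotation 5 (CCW):
X
X
X
X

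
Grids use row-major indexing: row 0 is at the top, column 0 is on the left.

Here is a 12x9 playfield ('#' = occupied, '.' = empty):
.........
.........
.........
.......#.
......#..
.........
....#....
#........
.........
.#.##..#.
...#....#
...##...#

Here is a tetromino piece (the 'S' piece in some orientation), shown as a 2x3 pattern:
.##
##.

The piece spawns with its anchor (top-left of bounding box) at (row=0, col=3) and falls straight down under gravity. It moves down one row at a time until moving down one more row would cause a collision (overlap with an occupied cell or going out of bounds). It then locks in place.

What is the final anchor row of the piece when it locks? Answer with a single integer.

Answer: 4

Derivation:
Spawn at (row=0, col=3). Try each row:
  row 0: fits
  row 1: fits
  row 2: fits
  row 3: fits
  row 4: fits
  row 5: blocked -> lock at row 4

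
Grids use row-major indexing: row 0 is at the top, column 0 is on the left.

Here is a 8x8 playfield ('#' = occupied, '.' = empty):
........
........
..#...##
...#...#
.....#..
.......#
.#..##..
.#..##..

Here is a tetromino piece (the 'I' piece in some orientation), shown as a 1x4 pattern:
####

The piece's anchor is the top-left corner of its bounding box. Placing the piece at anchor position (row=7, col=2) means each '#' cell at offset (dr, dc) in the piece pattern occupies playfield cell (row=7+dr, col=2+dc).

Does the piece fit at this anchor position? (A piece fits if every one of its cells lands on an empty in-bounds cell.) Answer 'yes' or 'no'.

Check each piece cell at anchor (7, 2):
  offset (0,0) -> (7,2): empty -> OK
  offset (0,1) -> (7,3): empty -> OK
  offset (0,2) -> (7,4): occupied ('#') -> FAIL
  offset (0,3) -> (7,5): occupied ('#') -> FAIL
All cells valid: no

Answer: no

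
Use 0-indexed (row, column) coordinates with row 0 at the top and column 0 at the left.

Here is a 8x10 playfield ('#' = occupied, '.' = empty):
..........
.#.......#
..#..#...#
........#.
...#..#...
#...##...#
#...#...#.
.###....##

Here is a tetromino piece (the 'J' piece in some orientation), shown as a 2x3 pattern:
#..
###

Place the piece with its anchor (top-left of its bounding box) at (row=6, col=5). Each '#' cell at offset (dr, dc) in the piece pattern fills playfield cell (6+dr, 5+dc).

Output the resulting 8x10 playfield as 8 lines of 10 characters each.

Answer: ..........
.#.......#
..#..#...#
........#.
...#..#...
#...##...#
#...##..#.
.###.#####

Derivation:
Fill (6+0,5+0) = (6,5)
Fill (6+1,5+0) = (7,5)
Fill (6+1,5+1) = (7,6)
Fill (6+1,5+2) = (7,7)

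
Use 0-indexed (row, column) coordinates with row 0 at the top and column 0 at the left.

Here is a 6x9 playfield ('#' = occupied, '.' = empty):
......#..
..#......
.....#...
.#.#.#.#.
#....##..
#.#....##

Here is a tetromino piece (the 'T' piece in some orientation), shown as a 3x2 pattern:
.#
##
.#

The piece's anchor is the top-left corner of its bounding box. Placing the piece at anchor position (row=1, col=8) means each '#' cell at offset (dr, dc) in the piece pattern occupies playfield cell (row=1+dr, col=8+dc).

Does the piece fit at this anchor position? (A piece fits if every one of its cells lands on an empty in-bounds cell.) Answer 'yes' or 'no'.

Answer: no

Derivation:
Check each piece cell at anchor (1, 8):
  offset (0,1) -> (1,9): out of bounds -> FAIL
  offset (1,0) -> (2,8): empty -> OK
  offset (1,1) -> (2,9): out of bounds -> FAIL
  offset (2,1) -> (3,9): out of bounds -> FAIL
All cells valid: no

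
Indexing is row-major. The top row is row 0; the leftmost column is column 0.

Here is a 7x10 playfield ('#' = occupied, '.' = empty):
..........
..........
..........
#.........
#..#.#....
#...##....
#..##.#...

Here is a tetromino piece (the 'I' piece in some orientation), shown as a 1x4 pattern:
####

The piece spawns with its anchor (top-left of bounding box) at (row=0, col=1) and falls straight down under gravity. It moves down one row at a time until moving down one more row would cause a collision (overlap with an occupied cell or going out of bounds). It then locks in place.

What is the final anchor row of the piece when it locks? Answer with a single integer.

Spawn at (row=0, col=1). Try each row:
  row 0: fits
  row 1: fits
  row 2: fits
  row 3: fits
  row 4: blocked -> lock at row 3

Answer: 3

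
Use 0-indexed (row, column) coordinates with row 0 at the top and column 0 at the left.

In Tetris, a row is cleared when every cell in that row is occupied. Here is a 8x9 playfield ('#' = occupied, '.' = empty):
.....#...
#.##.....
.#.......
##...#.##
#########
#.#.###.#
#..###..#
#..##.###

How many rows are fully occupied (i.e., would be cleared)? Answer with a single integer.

Check each row:
  row 0: 8 empty cells -> not full
  row 1: 6 empty cells -> not full
  row 2: 8 empty cells -> not full
  row 3: 4 empty cells -> not full
  row 4: 0 empty cells -> FULL (clear)
  row 5: 3 empty cells -> not full
  row 6: 4 empty cells -> not full
  row 7: 3 empty cells -> not full
Total rows cleared: 1

Answer: 1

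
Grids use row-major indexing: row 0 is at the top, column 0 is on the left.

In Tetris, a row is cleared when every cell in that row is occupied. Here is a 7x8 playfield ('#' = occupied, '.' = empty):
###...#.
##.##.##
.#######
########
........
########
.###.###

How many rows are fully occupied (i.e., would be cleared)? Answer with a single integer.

Check each row:
  row 0: 4 empty cells -> not full
  row 1: 2 empty cells -> not full
  row 2: 1 empty cell -> not full
  row 3: 0 empty cells -> FULL (clear)
  row 4: 8 empty cells -> not full
  row 5: 0 empty cells -> FULL (clear)
  row 6: 2 empty cells -> not full
Total rows cleared: 2

Answer: 2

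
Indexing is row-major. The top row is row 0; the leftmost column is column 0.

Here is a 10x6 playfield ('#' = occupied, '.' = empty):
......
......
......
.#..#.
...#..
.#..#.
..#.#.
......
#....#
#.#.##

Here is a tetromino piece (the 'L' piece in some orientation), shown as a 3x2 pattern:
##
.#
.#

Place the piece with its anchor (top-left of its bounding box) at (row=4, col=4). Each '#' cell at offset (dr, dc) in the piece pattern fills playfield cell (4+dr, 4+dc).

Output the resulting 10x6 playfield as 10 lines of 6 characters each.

Answer: ......
......
......
.#..#.
...###
.#..##
..#.##
......
#....#
#.#.##

Derivation:
Fill (4+0,4+0) = (4,4)
Fill (4+0,4+1) = (4,5)
Fill (4+1,4+1) = (5,5)
Fill (4+2,4+1) = (6,5)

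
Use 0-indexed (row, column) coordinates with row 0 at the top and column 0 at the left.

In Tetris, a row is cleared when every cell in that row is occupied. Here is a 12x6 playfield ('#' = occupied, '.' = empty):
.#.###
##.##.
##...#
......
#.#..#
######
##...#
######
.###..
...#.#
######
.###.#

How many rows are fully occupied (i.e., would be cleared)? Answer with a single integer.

Check each row:
  row 0: 2 empty cells -> not full
  row 1: 2 empty cells -> not full
  row 2: 3 empty cells -> not full
  row 3: 6 empty cells -> not full
  row 4: 3 empty cells -> not full
  row 5: 0 empty cells -> FULL (clear)
  row 6: 3 empty cells -> not full
  row 7: 0 empty cells -> FULL (clear)
  row 8: 3 empty cells -> not full
  row 9: 4 empty cells -> not full
  row 10: 0 empty cells -> FULL (clear)
  row 11: 2 empty cells -> not full
Total rows cleared: 3

Answer: 3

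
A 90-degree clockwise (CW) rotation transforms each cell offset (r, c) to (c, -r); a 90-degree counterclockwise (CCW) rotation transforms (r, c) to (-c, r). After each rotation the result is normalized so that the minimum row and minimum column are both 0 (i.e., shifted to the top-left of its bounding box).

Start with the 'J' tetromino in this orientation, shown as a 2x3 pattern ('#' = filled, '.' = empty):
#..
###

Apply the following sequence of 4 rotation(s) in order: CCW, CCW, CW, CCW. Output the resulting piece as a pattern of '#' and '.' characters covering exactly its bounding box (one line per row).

Answer: ###
..#

Derivation:
Start:
#..
###
After rotation 1 (CCW):
.#
.#
##
After rotation 2 (CCW):
###
..#
After rotation 3 (CW):
.#
.#
##
After rotation 4 (CCW):
###
..#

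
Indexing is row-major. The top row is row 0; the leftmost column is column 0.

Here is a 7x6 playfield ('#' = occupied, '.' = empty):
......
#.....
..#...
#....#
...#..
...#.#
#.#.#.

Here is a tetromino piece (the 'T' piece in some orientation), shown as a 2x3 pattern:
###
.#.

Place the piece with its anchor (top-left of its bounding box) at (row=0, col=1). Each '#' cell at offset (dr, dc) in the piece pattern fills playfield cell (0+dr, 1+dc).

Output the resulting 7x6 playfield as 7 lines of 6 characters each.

Fill (0+0,1+0) = (0,1)
Fill (0+0,1+1) = (0,2)
Fill (0+0,1+2) = (0,3)
Fill (0+1,1+1) = (1,2)

Answer: .###..
#.#...
..#...
#....#
...#..
...#.#
#.#.#.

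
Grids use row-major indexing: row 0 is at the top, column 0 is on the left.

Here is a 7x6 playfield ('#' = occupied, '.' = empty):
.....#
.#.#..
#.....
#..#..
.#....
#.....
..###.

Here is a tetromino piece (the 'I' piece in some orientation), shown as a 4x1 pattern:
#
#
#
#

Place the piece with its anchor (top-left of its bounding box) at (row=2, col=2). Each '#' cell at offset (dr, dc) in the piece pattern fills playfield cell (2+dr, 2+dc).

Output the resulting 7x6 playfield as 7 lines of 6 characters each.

Answer: .....#
.#.#..
#.#...
#.##..
.##...
#.#...
..###.

Derivation:
Fill (2+0,2+0) = (2,2)
Fill (2+1,2+0) = (3,2)
Fill (2+2,2+0) = (4,2)
Fill (2+3,2+0) = (5,2)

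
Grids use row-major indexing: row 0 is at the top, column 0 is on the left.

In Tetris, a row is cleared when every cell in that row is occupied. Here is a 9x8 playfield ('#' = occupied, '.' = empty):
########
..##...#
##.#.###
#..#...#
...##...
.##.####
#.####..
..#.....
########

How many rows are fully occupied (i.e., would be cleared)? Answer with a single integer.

Check each row:
  row 0: 0 empty cells -> FULL (clear)
  row 1: 5 empty cells -> not full
  row 2: 2 empty cells -> not full
  row 3: 5 empty cells -> not full
  row 4: 6 empty cells -> not full
  row 5: 2 empty cells -> not full
  row 6: 3 empty cells -> not full
  row 7: 7 empty cells -> not full
  row 8: 0 empty cells -> FULL (clear)
Total rows cleared: 2

Answer: 2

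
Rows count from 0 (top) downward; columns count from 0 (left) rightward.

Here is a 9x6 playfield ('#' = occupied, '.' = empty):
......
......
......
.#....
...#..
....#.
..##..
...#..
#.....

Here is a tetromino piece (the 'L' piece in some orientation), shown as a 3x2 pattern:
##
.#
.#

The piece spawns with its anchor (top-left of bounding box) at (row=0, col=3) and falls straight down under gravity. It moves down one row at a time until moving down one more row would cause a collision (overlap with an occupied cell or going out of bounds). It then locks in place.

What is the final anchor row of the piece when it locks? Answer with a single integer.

Answer: 2

Derivation:
Spawn at (row=0, col=3). Try each row:
  row 0: fits
  row 1: fits
  row 2: fits
  row 3: blocked -> lock at row 2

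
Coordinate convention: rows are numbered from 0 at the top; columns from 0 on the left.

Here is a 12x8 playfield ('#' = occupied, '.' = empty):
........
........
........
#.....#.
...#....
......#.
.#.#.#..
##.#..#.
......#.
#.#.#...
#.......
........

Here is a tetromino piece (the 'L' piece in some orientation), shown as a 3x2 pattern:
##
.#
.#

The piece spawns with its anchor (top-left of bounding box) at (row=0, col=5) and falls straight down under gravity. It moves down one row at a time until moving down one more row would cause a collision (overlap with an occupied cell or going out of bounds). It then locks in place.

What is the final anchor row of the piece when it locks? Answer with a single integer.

Answer: 0

Derivation:
Spawn at (row=0, col=5). Try each row:
  row 0: fits
  row 1: blocked -> lock at row 0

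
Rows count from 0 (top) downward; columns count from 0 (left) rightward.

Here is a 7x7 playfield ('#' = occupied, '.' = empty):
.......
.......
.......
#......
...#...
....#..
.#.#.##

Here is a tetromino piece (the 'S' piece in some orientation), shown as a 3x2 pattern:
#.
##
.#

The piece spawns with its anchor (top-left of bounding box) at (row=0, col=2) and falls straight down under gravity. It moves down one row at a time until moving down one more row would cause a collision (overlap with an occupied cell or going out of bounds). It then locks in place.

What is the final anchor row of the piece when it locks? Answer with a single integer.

Answer: 1

Derivation:
Spawn at (row=0, col=2). Try each row:
  row 0: fits
  row 1: fits
  row 2: blocked -> lock at row 1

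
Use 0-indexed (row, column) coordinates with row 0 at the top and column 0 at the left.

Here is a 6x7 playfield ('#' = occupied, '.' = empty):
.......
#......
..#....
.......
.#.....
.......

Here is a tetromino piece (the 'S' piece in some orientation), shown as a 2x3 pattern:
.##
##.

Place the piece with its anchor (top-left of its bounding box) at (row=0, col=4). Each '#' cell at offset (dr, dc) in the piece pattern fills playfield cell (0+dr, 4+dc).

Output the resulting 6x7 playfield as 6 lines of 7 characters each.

Fill (0+0,4+1) = (0,5)
Fill (0+0,4+2) = (0,6)
Fill (0+1,4+0) = (1,4)
Fill (0+1,4+1) = (1,5)

Answer: .....##
#...##.
..#....
.......
.#.....
.......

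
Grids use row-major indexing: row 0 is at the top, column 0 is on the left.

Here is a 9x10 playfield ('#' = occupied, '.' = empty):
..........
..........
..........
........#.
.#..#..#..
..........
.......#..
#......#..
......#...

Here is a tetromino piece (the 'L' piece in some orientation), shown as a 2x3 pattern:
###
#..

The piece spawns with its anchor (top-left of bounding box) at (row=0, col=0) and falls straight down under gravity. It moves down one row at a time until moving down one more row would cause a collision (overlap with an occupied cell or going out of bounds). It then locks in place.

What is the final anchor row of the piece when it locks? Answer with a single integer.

Spawn at (row=0, col=0). Try each row:
  row 0: fits
  row 1: fits
  row 2: fits
  row 3: fits
  row 4: blocked -> lock at row 3

Answer: 3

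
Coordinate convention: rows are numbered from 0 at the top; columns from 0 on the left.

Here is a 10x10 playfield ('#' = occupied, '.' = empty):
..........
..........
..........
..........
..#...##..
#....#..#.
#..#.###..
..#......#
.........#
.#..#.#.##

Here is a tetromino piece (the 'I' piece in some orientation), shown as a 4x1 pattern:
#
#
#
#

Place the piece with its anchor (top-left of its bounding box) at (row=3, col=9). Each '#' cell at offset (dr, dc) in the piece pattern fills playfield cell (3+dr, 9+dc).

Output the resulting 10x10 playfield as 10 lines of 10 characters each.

Answer: ..........
..........
..........
.........#
..#...##.#
#....#..##
#..#.###.#
..#......#
.........#
.#..#.#.##

Derivation:
Fill (3+0,9+0) = (3,9)
Fill (3+1,9+0) = (4,9)
Fill (3+2,9+0) = (5,9)
Fill (3+3,9+0) = (6,9)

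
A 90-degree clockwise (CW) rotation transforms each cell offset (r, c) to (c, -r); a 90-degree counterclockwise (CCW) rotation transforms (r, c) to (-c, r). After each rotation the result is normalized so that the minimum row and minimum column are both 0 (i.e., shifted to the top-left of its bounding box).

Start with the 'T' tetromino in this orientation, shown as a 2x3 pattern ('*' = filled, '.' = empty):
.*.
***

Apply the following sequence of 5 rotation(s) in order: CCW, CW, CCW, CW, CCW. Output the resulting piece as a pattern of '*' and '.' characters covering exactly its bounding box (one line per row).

Start:
.*.
***
After rotation 1 (CCW):
.*
**
.*
After rotation 2 (CW):
.*.
***
After rotation 3 (CCW):
.*
**
.*
After rotation 4 (CW):
.*.
***
After rotation 5 (CCW):
.*
**
.*

Answer: .*
**
.*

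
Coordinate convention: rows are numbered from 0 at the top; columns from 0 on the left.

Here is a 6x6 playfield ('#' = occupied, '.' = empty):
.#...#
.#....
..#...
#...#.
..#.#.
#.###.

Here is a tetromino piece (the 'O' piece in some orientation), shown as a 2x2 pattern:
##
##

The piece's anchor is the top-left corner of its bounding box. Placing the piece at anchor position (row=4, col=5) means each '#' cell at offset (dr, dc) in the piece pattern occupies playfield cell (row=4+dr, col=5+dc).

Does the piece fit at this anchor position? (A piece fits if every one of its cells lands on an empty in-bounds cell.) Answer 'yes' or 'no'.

Answer: no

Derivation:
Check each piece cell at anchor (4, 5):
  offset (0,0) -> (4,5): empty -> OK
  offset (0,1) -> (4,6): out of bounds -> FAIL
  offset (1,0) -> (5,5): empty -> OK
  offset (1,1) -> (5,6): out of bounds -> FAIL
All cells valid: no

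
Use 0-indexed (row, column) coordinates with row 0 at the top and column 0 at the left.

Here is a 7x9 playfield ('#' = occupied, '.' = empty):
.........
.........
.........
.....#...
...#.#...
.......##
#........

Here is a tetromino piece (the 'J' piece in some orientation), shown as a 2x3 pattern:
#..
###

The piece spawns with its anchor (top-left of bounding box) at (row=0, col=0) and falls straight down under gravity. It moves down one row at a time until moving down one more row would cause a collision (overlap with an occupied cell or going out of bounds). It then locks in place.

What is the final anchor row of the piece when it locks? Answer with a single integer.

Answer: 4

Derivation:
Spawn at (row=0, col=0). Try each row:
  row 0: fits
  row 1: fits
  row 2: fits
  row 3: fits
  row 4: fits
  row 5: blocked -> lock at row 4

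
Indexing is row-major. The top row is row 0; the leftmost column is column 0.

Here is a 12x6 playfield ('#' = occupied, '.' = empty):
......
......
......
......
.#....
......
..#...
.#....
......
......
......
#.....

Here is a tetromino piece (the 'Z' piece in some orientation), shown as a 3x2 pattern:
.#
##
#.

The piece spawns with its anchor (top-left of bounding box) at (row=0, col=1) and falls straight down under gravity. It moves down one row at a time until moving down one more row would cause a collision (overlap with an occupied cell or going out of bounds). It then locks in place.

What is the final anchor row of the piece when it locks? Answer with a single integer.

Answer: 1

Derivation:
Spawn at (row=0, col=1). Try each row:
  row 0: fits
  row 1: fits
  row 2: blocked -> lock at row 1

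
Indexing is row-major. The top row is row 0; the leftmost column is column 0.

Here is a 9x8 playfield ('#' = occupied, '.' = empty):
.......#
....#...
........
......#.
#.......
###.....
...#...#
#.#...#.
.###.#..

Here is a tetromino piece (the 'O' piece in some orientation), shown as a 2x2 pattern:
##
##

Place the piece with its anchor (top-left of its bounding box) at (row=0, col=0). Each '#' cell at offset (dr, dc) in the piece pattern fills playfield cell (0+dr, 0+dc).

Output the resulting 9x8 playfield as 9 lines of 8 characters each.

Fill (0+0,0+0) = (0,0)
Fill (0+0,0+1) = (0,1)
Fill (0+1,0+0) = (1,0)
Fill (0+1,0+1) = (1,1)

Answer: ##.....#
##..#...
........
......#.
#.......
###.....
...#...#
#.#...#.
.###.#..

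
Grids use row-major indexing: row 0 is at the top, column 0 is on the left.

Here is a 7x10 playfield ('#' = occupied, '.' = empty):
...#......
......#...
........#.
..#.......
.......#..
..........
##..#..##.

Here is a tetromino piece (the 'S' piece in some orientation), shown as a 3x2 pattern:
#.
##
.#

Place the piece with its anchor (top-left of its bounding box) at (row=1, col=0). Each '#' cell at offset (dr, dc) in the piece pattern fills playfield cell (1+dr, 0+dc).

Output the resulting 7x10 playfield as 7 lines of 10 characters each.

Answer: ...#......
#.....#...
##......#.
.##.......
.......#..
..........
##..#..##.

Derivation:
Fill (1+0,0+0) = (1,0)
Fill (1+1,0+0) = (2,0)
Fill (1+1,0+1) = (2,1)
Fill (1+2,0+1) = (3,1)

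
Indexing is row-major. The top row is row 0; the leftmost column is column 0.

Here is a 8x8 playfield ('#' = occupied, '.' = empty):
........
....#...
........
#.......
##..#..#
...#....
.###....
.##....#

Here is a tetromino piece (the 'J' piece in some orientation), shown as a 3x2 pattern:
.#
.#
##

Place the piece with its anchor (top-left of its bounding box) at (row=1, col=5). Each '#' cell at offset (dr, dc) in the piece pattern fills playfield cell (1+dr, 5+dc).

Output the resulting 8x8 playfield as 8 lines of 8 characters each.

Answer: ........
....#.#.
......#.
#....##.
##..#..#
...#....
.###....
.##....#

Derivation:
Fill (1+0,5+1) = (1,6)
Fill (1+1,5+1) = (2,6)
Fill (1+2,5+0) = (3,5)
Fill (1+2,5+1) = (3,6)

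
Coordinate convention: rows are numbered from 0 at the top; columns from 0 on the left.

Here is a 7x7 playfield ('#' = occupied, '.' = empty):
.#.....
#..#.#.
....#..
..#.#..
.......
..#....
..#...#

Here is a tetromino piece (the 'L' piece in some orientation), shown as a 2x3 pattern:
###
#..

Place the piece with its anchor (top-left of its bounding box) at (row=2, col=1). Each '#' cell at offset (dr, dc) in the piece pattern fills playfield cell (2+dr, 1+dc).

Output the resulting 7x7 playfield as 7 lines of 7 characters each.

Answer: .#.....
#..#.#.
.####..
.##.#..
.......
..#....
..#...#

Derivation:
Fill (2+0,1+0) = (2,1)
Fill (2+0,1+1) = (2,2)
Fill (2+0,1+2) = (2,3)
Fill (2+1,1+0) = (3,1)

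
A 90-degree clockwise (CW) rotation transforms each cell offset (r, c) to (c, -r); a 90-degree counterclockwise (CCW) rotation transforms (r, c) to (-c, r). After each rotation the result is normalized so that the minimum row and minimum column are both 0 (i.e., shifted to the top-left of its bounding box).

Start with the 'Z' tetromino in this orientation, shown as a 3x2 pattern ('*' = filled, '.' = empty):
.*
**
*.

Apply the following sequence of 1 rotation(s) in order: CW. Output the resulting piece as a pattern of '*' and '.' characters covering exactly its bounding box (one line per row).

Answer: **.
.**

Derivation:
Start:
.*
**
*.
After rotation 1 (CW):
**.
.**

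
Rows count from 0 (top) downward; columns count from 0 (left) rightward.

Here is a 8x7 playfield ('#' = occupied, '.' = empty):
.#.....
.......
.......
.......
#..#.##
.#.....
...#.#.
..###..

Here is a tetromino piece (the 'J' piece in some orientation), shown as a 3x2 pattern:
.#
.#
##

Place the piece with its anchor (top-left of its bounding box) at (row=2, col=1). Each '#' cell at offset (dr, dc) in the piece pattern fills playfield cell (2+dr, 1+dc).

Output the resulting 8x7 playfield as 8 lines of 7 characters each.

Answer: .#.....
.......
..#....
..#....
####.##
.#.....
...#.#.
..###..

Derivation:
Fill (2+0,1+1) = (2,2)
Fill (2+1,1+1) = (3,2)
Fill (2+2,1+0) = (4,1)
Fill (2+2,1+1) = (4,2)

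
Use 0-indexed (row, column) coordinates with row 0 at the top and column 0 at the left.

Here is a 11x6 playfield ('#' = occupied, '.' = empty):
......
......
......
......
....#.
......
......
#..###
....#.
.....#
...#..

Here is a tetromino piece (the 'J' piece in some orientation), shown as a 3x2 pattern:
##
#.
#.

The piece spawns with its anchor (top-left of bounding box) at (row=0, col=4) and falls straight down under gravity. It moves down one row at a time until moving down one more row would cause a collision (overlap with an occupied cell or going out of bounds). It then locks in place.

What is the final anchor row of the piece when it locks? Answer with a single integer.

Answer: 1

Derivation:
Spawn at (row=0, col=4). Try each row:
  row 0: fits
  row 1: fits
  row 2: blocked -> lock at row 1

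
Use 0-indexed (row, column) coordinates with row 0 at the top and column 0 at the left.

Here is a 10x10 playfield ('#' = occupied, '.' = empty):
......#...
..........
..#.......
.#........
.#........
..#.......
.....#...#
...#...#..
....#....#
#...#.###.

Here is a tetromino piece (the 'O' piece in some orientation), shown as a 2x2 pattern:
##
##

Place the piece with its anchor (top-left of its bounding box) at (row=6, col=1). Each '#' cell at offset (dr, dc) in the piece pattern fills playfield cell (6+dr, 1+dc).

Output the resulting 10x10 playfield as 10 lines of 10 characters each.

Answer: ......#...
..........
..#.......
.#........
.#........
..#.......
.##..#...#
.###...#..
....#....#
#...#.###.

Derivation:
Fill (6+0,1+0) = (6,1)
Fill (6+0,1+1) = (6,2)
Fill (6+1,1+0) = (7,1)
Fill (6+1,1+1) = (7,2)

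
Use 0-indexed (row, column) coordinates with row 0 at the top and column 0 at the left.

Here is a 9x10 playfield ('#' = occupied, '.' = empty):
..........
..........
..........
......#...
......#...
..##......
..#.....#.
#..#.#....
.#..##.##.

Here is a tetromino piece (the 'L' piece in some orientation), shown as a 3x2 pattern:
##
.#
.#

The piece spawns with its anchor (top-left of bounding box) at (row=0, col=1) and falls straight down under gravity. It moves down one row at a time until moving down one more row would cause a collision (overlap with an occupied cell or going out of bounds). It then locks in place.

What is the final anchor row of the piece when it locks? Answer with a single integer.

Spawn at (row=0, col=1). Try each row:
  row 0: fits
  row 1: fits
  row 2: fits
  row 3: blocked -> lock at row 2

Answer: 2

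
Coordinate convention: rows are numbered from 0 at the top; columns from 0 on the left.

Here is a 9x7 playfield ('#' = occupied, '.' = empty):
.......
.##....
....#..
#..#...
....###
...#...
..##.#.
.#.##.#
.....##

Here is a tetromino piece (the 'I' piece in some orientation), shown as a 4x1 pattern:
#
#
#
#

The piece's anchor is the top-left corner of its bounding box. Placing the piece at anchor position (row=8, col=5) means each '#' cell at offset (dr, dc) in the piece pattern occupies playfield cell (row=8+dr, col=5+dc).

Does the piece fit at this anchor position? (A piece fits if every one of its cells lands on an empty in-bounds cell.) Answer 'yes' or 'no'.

Answer: no

Derivation:
Check each piece cell at anchor (8, 5):
  offset (0,0) -> (8,5): occupied ('#') -> FAIL
  offset (1,0) -> (9,5): out of bounds -> FAIL
  offset (2,0) -> (10,5): out of bounds -> FAIL
  offset (3,0) -> (11,5): out of bounds -> FAIL
All cells valid: no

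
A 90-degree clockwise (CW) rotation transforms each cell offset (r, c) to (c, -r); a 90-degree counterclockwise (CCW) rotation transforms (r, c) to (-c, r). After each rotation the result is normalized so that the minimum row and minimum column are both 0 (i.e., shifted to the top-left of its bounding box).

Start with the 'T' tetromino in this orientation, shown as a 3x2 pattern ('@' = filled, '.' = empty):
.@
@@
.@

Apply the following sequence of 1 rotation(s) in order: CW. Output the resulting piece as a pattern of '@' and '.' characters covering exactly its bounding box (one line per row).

Answer: .@.
@@@

Derivation:
Start:
.@
@@
.@
After rotation 1 (CW):
.@.
@@@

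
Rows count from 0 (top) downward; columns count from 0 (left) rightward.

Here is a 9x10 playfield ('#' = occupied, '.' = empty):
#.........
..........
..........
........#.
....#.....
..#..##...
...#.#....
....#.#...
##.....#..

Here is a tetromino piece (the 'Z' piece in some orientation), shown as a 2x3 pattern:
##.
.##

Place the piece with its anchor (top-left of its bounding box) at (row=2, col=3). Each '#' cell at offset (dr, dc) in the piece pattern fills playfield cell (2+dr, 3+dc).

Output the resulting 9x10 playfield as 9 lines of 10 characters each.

Fill (2+0,3+0) = (2,3)
Fill (2+0,3+1) = (2,4)
Fill (2+1,3+1) = (3,4)
Fill (2+1,3+2) = (3,5)

Answer: #.........
..........
...##.....
....##..#.
....#.....
..#..##...
...#.#....
....#.#...
##.....#..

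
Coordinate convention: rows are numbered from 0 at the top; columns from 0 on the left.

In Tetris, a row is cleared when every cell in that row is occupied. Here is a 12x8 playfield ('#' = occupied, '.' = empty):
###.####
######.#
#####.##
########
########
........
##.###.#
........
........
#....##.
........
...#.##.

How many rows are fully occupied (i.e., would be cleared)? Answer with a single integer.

Answer: 2

Derivation:
Check each row:
  row 0: 1 empty cell -> not full
  row 1: 1 empty cell -> not full
  row 2: 1 empty cell -> not full
  row 3: 0 empty cells -> FULL (clear)
  row 4: 0 empty cells -> FULL (clear)
  row 5: 8 empty cells -> not full
  row 6: 2 empty cells -> not full
  row 7: 8 empty cells -> not full
  row 8: 8 empty cells -> not full
  row 9: 5 empty cells -> not full
  row 10: 8 empty cells -> not full
  row 11: 5 empty cells -> not full
Total rows cleared: 2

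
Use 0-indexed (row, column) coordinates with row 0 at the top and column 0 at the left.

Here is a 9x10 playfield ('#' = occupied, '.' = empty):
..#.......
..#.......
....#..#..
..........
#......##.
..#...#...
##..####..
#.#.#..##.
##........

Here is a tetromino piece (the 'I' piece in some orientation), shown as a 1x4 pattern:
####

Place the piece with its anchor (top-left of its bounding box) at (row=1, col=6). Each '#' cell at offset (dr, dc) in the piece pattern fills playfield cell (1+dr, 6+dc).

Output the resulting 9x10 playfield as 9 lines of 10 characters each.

Fill (1+0,6+0) = (1,6)
Fill (1+0,6+1) = (1,7)
Fill (1+0,6+2) = (1,8)
Fill (1+0,6+3) = (1,9)

Answer: ..#.......
..#...####
....#..#..
..........
#......##.
..#...#...
##..####..
#.#.#..##.
##........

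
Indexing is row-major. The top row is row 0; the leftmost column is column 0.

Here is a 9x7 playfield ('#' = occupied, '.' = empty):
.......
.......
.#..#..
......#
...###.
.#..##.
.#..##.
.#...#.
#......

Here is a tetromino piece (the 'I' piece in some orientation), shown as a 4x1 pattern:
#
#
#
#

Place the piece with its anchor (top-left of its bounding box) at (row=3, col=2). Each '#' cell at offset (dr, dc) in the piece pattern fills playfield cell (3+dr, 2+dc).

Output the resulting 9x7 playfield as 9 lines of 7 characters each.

Fill (3+0,2+0) = (3,2)
Fill (3+1,2+0) = (4,2)
Fill (3+2,2+0) = (5,2)
Fill (3+3,2+0) = (6,2)

Answer: .......
.......
.#..#..
..#...#
..####.
.##.##.
.##.##.
.#...#.
#......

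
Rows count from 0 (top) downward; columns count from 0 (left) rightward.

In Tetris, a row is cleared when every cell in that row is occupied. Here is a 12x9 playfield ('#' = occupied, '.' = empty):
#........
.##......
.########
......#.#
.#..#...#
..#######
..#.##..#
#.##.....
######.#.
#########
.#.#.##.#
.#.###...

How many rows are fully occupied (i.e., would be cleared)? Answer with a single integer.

Check each row:
  row 0: 8 empty cells -> not full
  row 1: 7 empty cells -> not full
  row 2: 1 empty cell -> not full
  row 3: 7 empty cells -> not full
  row 4: 6 empty cells -> not full
  row 5: 2 empty cells -> not full
  row 6: 5 empty cells -> not full
  row 7: 6 empty cells -> not full
  row 8: 2 empty cells -> not full
  row 9: 0 empty cells -> FULL (clear)
  row 10: 4 empty cells -> not full
  row 11: 5 empty cells -> not full
Total rows cleared: 1

Answer: 1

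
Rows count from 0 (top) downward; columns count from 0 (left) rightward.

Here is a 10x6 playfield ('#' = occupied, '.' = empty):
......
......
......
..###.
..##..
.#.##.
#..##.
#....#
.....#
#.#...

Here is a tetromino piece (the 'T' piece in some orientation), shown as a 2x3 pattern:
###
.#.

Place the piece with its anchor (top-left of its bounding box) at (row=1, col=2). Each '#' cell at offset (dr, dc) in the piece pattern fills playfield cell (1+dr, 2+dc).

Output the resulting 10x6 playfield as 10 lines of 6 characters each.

Fill (1+0,2+0) = (1,2)
Fill (1+0,2+1) = (1,3)
Fill (1+0,2+2) = (1,4)
Fill (1+1,2+1) = (2,3)

Answer: ......
..###.
...#..
..###.
..##..
.#.##.
#..##.
#....#
.....#
#.#...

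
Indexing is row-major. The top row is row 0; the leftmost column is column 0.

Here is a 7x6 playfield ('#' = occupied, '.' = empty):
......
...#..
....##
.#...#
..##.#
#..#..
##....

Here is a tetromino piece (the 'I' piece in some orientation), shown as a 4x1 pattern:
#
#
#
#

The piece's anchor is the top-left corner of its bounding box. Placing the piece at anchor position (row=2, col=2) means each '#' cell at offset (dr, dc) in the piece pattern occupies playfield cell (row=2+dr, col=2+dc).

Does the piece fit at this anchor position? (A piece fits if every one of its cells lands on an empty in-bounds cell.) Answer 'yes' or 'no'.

Check each piece cell at anchor (2, 2):
  offset (0,0) -> (2,2): empty -> OK
  offset (1,0) -> (3,2): empty -> OK
  offset (2,0) -> (4,2): occupied ('#') -> FAIL
  offset (3,0) -> (5,2): empty -> OK
All cells valid: no

Answer: no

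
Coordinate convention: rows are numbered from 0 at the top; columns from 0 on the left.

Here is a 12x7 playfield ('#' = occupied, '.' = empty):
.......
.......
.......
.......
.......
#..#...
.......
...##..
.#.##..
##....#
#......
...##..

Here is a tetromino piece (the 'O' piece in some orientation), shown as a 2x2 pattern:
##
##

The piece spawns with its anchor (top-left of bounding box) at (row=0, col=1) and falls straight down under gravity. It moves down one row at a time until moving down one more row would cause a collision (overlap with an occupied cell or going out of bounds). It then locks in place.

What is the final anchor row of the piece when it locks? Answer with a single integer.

Spawn at (row=0, col=1). Try each row:
  row 0: fits
  row 1: fits
  row 2: fits
  row 3: fits
  row 4: fits
  row 5: fits
  row 6: fits
  row 7: blocked -> lock at row 6

Answer: 6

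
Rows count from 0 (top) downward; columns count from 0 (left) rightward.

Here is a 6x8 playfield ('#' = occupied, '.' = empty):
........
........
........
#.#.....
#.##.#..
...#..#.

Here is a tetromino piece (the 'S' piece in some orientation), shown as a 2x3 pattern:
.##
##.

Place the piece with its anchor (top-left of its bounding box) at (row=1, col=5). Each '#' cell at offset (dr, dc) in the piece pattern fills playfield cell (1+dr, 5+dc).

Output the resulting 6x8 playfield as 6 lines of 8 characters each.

Answer: ........
......##
.....##.
#.#.....
#.##.#..
...#..#.

Derivation:
Fill (1+0,5+1) = (1,6)
Fill (1+0,5+2) = (1,7)
Fill (1+1,5+0) = (2,5)
Fill (1+1,5+1) = (2,6)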